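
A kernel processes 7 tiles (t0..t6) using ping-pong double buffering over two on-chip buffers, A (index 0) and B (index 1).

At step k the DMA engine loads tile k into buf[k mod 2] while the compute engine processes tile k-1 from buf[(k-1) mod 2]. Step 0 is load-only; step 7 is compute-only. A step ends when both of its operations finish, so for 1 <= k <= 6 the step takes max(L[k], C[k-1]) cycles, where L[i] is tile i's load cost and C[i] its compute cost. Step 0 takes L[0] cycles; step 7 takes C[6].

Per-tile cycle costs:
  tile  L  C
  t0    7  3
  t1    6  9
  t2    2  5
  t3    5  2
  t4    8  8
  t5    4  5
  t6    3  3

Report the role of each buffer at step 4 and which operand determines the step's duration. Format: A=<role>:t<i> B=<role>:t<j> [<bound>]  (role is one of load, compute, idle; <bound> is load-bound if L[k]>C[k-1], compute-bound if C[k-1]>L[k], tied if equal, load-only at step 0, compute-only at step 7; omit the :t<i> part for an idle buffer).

k=0 load=t0/7c comp=- wait=7 total=7
k=1 load=t1/6c comp=t0/3c wait=6 total=13
k=2 load=t2/2c comp=t1/9c wait=9 total=22
k=3 load=t3/5c comp=t2/5c wait=5 total=27
k=4 load=t4/8c comp=t3/2c wait=8 total=35
k=5 load=t5/4c comp=t4/8c wait=8 total=43
k=6 load=t6/3c comp=t5/5c wait=5 total=48
k=7 load=- comp=t6/3c wait=3 total=51

step 4: A=load:t4 B=compute:t3 [load-bound]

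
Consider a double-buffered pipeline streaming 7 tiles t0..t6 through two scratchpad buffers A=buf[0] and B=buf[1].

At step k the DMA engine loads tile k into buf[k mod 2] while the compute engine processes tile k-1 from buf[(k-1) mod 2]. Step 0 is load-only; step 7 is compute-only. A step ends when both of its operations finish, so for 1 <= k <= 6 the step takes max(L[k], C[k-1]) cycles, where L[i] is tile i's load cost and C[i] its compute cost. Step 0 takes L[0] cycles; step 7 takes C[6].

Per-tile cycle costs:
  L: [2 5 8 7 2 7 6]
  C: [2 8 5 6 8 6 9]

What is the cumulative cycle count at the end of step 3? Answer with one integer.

end_cycle[3] = 22

[0] DMA t0→A (2c) ∥ CU idle ⇒ 2c, clock 2
[1] DMA t1→B (5c) ∥ CU A:t0 (2c) ⇒ 5c, clock 7
[2] DMA t2→A (8c) ∥ CU B:t1 (8c) ⇒ 8c, clock 15
[3] DMA t3→B (7c) ∥ CU A:t2 (5c) ⇒ 7c, clock 22
[4] DMA t4→A (2c) ∥ CU B:t3 (6c) ⇒ 6c, clock 28
[5] DMA t5→B (7c) ∥ CU A:t4 (8c) ⇒ 8c, clock 36
[6] DMA t6→A (6c) ∥ CU B:t5 (6c) ⇒ 6c, clock 42
[7] DMA idle ∥ CU A:t6 (9c) ⇒ 9c, clock 51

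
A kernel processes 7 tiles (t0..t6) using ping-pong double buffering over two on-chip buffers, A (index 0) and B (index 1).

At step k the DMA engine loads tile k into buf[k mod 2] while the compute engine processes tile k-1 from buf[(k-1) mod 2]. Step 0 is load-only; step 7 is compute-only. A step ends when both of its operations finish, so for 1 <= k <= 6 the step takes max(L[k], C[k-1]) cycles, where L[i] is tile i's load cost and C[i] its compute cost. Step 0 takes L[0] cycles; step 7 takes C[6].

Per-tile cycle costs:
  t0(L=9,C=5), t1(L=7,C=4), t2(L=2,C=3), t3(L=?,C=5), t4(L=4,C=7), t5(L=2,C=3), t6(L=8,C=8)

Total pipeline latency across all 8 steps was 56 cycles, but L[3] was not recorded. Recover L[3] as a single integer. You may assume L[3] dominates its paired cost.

L[3] = 8

step 0 = dur = L[0]=9 = 9
step 1 = dur = max(L[1]=7, C[0]=5) = 7
step 2 = dur = max(L[2]=2, C[1]=4) = 4
step 3 = dur = max(L[3]=?, C[2]=3) = L[3]  (unknown; binding)
step 4 = dur = max(L[4]=4, C[3]=5) = 5
step 5 = dur = max(L[5]=2, C[4]=7) = 7
step 6 = dur = max(L[6]=8, C[5]=3) = 8
step 7 = dur = C[6]=8 = 8
sum of known step durations = 48
dur[3] = total - known = 56 - 48 = 8
L[3] is the binding max in step 3, so L[3] = dur[3] = 8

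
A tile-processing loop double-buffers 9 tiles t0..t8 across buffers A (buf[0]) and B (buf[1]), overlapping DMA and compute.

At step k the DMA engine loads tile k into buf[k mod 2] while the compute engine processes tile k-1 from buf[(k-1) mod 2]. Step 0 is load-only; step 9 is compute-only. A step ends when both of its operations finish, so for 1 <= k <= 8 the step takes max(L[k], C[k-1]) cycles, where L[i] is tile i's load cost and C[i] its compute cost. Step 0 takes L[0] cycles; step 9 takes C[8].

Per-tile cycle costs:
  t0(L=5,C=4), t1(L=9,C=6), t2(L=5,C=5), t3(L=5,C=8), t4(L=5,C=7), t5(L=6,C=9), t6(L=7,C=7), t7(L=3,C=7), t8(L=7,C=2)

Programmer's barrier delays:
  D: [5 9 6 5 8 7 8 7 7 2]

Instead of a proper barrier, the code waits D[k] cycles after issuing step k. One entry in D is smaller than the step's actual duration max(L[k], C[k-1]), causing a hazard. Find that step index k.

hazard at step 6

[0] required=L[0]=5=5 vs D=5 ok
[1] required=max(L[1]=9,C[0]=4)=9 vs D=9 ok
[2] required=max(L[2]=5,C[1]=6)=6 vs D=6 ok
[3] required=max(L[3]=5,C[2]=5)=5 vs D=5 ok
[4] required=max(L[4]=5,C[3]=8)=8 vs D=8 ok
[5] required=max(L[5]=6,C[4]=7)=7 vs D=7 ok
[6] required=max(L[6]=7,C[5]=9)=9 vs D=8 SHORT
[7] required=max(L[7]=3,C[6]=7)=7 vs D=7 ok
[8] required=max(L[8]=7,C[7]=7)=7 vs D=7 ok
[9] required=C[8]=2=2 vs D=2 ok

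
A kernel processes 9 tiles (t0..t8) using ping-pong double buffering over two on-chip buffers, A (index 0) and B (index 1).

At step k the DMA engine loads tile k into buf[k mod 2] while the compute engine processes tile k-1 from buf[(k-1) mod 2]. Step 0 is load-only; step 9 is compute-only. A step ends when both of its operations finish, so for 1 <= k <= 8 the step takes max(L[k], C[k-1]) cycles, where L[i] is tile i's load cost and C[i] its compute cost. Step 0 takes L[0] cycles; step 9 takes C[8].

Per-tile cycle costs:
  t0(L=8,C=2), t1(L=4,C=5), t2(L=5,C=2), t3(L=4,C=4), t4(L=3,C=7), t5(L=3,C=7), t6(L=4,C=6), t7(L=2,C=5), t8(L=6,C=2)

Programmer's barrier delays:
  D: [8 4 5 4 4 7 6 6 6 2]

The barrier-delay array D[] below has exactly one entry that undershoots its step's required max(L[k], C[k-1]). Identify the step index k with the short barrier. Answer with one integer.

hazard at step 6

[0] required=L[0]=8=8 vs D=8 ok
[1] required=max(L[1]=4,C[0]=2)=4 vs D=4 ok
[2] required=max(L[2]=5,C[1]=5)=5 vs D=5 ok
[3] required=max(L[3]=4,C[2]=2)=4 vs D=4 ok
[4] required=max(L[4]=3,C[3]=4)=4 vs D=4 ok
[5] required=max(L[5]=3,C[4]=7)=7 vs D=7 ok
[6] required=max(L[6]=4,C[5]=7)=7 vs D=6 SHORT
[7] required=max(L[7]=2,C[6]=6)=6 vs D=6 ok
[8] required=max(L[8]=6,C[7]=5)=6 vs D=6 ok
[9] required=C[8]=2=2 vs D=2 ok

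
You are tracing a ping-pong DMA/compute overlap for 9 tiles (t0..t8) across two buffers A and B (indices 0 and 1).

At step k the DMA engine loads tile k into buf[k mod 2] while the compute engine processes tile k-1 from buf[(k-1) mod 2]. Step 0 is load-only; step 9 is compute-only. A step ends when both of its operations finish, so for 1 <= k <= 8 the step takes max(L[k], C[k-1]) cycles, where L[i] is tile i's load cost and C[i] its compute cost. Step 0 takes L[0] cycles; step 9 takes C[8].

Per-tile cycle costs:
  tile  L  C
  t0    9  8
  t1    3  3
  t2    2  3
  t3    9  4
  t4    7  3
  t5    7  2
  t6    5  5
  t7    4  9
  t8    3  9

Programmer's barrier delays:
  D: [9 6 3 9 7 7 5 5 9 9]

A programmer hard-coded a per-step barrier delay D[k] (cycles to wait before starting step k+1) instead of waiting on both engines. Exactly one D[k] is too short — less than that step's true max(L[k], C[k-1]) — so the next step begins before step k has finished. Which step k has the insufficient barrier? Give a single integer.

hazard at step 1

step 0: need L[0]=9 = 9; D[0]=9 ok
step 1: need max(L[1]=3,C[0]=8) = 8; D[1]=6 SHORT
step 2: need max(L[2]=2,C[1]=3) = 3; D[2]=3 ok
step 3: need max(L[3]=9,C[2]=3) = 9; D[3]=9 ok
step 4: need max(L[4]=7,C[3]=4) = 7; D[4]=7 ok
step 5: need max(L[5]=7,C[4]=3) = 7; D[5]=7 ok
step 6: need max(L[6]=5,C[5]=2) = 5; D[6]=5 ok
step 7: need max(L[7]=4,C[6]=5) = 5; D[7]=5 ok
step 8: need max(L[8]=3,C[7]=9) = 9; D[8]=9 ok
step 9: need C[8]=9 = 9; D[9]=9 ok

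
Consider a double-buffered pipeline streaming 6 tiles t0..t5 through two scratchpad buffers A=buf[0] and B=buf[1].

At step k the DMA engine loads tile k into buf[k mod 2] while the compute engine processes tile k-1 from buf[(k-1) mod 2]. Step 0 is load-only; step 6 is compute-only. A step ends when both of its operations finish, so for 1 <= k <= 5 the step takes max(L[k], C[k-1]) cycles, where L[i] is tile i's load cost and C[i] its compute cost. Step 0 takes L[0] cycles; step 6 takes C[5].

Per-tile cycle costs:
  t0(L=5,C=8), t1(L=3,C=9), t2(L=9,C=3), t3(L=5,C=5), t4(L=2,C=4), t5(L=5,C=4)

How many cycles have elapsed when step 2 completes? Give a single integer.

end_cycle[2] = 22

step 0: L[0]=5 → dur=5, Σ=5 | A=load:t0 B=idle [load-only]
step 1: L[1]=3 C[0]=8 → dur=8, Σ=13 | A=compute:t0 B=load:t1 [compute-bound]
step 2: L[2]=9 C[1]=9 → dur=9, Σ=22 | A=load:t2 B=compute:t1 [tied]
step 3: L[3]=5 C[2]=3 → dur=5, Σ=27 | A=compute:t2 B=load:t3 [load-bound]
step 4: L[4]=2 C[3]=5 → dur=5, Σ=32 | A=load:t4 B=compute:t3 [compute-bound]
step 5: L[5]=5 C[4]=4 → dur=5, Σ=37 | A=compute:t4 B=load:t5 [load-bound]
step 6: C[5]=4 → dur=4, Σ=41 | A=idle B=compute:t5 [compute-only]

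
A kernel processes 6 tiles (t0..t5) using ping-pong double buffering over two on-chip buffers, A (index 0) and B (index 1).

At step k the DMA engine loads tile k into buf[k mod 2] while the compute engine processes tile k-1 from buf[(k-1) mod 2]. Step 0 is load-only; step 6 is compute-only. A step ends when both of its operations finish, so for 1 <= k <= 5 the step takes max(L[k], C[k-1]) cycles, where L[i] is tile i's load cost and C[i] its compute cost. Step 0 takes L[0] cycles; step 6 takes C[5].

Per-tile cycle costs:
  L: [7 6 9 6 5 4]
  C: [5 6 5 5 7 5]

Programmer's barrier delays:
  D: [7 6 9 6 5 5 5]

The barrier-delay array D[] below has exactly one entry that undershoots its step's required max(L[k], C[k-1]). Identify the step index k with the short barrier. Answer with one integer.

hazard at step 5

[0] required=L[0]=7=7 vs D=7 ok
[1] required=max(L[1]=6,C[0]=5)=6 vs D=6 ok
[2] required=max(L[2]=9,C[1]=6)=9 vs D=9 ok
[3] required=max(L[3]=6,C[2]=5)=6 vs D=6 ok
[4] required=max(L[4]=5,C[3]=5)=5 vs D=5 ok
[5] required=max(L[5]=4,C[4]=7)=7 vs D=5 SHORT
[6] required=C[5]=5=5 vs D=5 ok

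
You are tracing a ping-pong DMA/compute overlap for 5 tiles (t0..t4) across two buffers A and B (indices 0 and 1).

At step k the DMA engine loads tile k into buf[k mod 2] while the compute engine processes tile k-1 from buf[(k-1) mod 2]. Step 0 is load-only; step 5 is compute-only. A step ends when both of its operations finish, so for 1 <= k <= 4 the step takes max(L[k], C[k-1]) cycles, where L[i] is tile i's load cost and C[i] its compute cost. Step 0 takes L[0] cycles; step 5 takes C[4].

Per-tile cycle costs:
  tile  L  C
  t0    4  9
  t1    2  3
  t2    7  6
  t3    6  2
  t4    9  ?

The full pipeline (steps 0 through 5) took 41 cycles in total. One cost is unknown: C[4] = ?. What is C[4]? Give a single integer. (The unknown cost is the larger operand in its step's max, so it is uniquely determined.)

C[4] = 6

step 0 = dur = L[0]=4 = 4
step 1 = dur = max(L[1]=2, C[0]=9) = 9
step 2 = dur = max(L[2]=7, C[1]=3) = 7
step 3 = dur = max(L[3]=6, C[2]=6) = 6
step 4 = dur = max(L[4]=9, C[3]=2) = 9
step 5 = dur = C[4]=? = C[4]  (unknown; binding)
sum of known step durations = 35
dur[5] = total - known = 41 - 35 = 6
C[4] is the binding max in step 5, so C[4] = dur[5] = 6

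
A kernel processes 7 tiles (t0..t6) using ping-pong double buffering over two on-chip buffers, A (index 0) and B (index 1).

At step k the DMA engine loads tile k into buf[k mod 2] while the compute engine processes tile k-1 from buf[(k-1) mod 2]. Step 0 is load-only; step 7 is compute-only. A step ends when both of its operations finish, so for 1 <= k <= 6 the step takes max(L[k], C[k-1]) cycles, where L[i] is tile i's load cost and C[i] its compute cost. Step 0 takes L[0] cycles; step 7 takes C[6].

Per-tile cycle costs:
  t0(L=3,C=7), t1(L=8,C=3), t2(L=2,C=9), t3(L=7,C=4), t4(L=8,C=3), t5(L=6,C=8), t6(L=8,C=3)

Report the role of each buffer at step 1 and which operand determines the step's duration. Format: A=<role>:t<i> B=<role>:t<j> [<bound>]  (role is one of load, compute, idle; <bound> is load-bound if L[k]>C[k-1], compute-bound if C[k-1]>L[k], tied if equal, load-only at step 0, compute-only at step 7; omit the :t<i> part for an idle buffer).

step 1: A=compute:t0 B=load:t1 [load-bound]

step 0: L[0]=3 → dur=3, Σ=3 | A=load:t0 B=idle [load-only]
step 1: L[1]=8 C[0]=7 → dur=8, Σ=11 | A=compute:t0 B=load:t1 [load-bound]
step 2: L[2]=2 C[1]=3 → dur=3, Σ=14 | A=load:t2 B=compute:t1 [compute-bound]
step 3: L[3]=7 C[2]=9 → dur=9, Σ=23 | A=compute:t2 B=load:t3 [compute-bound]
step 4: L[4]=8 C[3]=4 → dur=8, Σ=31 | A=load:t4 B=compute:t3 [load-bound]
step 5: L[5]=6 C[4]=3 → dur=6, Σ=37 | A=compute:t4 B=load:t5 [load-bound]
step 6: L[6]=8 C[5]=8 → dur=8, Σ=45 | A=load:t6 B=compute:t5 [tied]
step 7: C[6]=3 → dur=3, Σ=48 | A=compute:t6 B=idle [compute-only]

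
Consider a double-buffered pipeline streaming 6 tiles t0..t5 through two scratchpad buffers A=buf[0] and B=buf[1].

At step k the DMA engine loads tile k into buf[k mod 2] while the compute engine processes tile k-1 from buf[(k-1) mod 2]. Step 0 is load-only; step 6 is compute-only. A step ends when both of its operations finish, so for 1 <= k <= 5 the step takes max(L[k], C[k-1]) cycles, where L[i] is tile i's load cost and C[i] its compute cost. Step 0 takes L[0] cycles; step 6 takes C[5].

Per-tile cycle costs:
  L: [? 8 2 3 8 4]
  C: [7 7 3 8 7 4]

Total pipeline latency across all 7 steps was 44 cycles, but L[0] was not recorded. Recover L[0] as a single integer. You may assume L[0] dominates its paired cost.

L[0] = 7

step 0: dur = L[0]=? = L[0]  (unknown; binding)
step 1: dur = max(L[1]=8, C[0]=7) = 8
step 2: dur = max(L[2]=2, C[1]=7) = 7
step 3: dur = max(L[3]=3, C[2]=3) = 3
step 4: dur = max(L[4]=8, C[3]=8) = 8
step 5: dur = max(L[5]=4, C[4]=7) = 7
step 6: dur = C[5]=4 = 4
sum of known step durations = 37
dur[0] = total - known = 44 - 37 = 7
L[0] is the binding max in step 0, so L[0] = dur[0] = 7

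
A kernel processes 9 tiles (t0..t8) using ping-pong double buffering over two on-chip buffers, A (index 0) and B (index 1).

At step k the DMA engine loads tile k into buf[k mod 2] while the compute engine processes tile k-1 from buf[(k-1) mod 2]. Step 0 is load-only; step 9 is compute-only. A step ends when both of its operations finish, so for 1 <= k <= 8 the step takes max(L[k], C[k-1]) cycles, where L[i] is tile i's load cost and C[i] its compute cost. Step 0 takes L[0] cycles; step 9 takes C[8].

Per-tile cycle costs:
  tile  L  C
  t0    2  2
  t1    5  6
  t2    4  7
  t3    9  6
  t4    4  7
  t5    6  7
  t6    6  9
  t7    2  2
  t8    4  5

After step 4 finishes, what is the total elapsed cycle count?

end_cycle[4] = 28

[0] DMA t0→A (2c) ∥ CU idle ⇒ 2c, clock 2
[1] DMA t1→B (5c) ∥ CU A:t0 (2c) ⇒ 5c, clock 7
[2] DMA t2→A (4c) ∥ CU B:t1 (6c) ⇒ 6c, clock 13
[3] DMA t3→B (9c) ∥ CU A:t2 (7c) ⇒ 9c, clock 22
[4] DMA t4→A (4c) ∥ CU B:t3 (6c) ⇒ 6c, clock 28
[5] DMA t5→B (6c) ∥ CU A:t4 (7c) ⇒ 7c, clock 35
[6] DMA t6→A (6c) ∥ CU B:t5 (7c) ⇒ 7c, clock 42
[7] DMA t7→B (2c) ∥ CU A:t6 (9c) ⇒ 9c, clock 51
[8] DMA t8→A (4c) ∥ CU B:t7 (2c) ⇒ 4c, clock 55
[9] DMA idle ∥ CU A:t8 (5c) ⇒ 5c, clock 60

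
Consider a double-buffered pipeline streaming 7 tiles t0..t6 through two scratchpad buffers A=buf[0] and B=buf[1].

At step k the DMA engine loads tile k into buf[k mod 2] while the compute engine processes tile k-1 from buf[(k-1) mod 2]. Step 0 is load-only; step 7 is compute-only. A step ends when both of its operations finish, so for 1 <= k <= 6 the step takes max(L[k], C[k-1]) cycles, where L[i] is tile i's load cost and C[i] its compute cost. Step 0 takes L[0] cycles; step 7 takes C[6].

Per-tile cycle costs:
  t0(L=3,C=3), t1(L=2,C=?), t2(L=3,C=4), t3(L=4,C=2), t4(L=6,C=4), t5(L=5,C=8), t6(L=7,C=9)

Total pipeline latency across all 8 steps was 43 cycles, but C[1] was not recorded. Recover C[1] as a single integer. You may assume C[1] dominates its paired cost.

C[1] = 5

step 0 = dur = L[0]=3 = 3
step 1 = dur = max(L[1]=2, C[0]=3) = 3
step 2 = dur = max(L[2]=3, C[1]=?) = C[1]  (unknown; binding)
step 3 = dur = max(L[3]=4, C[2]=4) = 4
step 4 = dur = max(L[4]=6, C[3]=2) = 6
step 5 = dur = max(L[5]=5, C[4]=4) = 5
step 6 = dur = max(L[6]=7, C[5]=8) = 8
step 7 = dur = C[6]=9 = 9
sum of known step durations = 38
dur[2] = total - known = 43 - 38 = 5
C[1] is the binding max in step 2, so C[1] = dur[2] = 5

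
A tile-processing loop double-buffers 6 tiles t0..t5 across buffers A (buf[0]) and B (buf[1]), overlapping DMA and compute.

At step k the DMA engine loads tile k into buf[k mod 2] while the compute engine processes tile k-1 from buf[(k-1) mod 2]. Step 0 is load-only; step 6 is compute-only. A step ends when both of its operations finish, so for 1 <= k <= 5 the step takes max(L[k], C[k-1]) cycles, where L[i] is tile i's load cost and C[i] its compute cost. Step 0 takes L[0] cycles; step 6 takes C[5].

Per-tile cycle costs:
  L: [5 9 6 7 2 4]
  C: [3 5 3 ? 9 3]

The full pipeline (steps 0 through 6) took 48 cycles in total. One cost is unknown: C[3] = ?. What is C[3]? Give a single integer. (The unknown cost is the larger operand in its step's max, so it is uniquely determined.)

step 0 | dur = L[0]=5 = 5
step 1 | dur = max(L[1]=9, C[0]=3) = 9
step 2 | dur = max(L[2]=6, C[1]=5) = 6
step 3 | dur = max(L[3]=7, C[2]=3) = 7
step 4 | dur = max(L[4]=2, C[3]=?) = C[3]  (unknown; binding)
step 5 | dur = max(L[5]=4, C[4]=9) = 9
step 6 | dur = C[5]=3 = 3
sum of known step durations = 39
dur[4] = total - known = 48 - 39 = 9
C[3] is the binding max in step 4, so C[3] = dur[4] = 9

C[3] = 9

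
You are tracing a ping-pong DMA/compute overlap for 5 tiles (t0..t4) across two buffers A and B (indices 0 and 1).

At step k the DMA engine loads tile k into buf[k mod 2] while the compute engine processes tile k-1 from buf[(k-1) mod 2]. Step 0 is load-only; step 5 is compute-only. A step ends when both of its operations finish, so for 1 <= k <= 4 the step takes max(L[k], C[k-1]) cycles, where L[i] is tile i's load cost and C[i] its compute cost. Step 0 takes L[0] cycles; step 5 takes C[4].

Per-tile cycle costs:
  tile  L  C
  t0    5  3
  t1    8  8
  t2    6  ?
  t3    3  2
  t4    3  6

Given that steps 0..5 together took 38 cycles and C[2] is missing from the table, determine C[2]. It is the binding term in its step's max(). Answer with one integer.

C[2] = 8

step 0: dur = L[0]=5 = 5
step 1: dur = max(L[1]=8, C[0]=3) = 8
step 2: dur = max(L[2]=6, C[1]=8) = 8
step 3: dur = max(L[3]=3, C[2]=?) = C[2]  (unknown; binding)
step 4: dur = max(L[4]=3, C[3]=2) = 3
step 5: dur = C[4]=6 = 6
sum of known step durations = 30
dur[3] = total - known = 38 - 30 = 8
C[2] is the binding max in step 3, so C[2] = dur[3] = 8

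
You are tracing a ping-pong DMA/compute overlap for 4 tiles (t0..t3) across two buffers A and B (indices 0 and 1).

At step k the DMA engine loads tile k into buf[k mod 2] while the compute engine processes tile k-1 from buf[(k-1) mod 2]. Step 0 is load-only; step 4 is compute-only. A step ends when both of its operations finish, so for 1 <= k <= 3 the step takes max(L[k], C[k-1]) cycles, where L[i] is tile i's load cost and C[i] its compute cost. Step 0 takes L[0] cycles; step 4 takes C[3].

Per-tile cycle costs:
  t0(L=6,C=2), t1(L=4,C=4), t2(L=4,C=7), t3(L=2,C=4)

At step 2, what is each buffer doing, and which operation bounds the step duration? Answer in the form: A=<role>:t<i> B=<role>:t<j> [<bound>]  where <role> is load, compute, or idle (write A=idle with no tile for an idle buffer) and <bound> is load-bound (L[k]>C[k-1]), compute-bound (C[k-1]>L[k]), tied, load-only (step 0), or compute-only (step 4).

step 0: L[0]=6 → dur=6, Σ=6 | A=load:t0 B=idle [load-only]
step 1: L[1]=4 C[0]=2 → dur=4, Σ=10 | A=compute:t0 B=load:t1 [load-bound]
step 2: L[2]=4 C[1]=4 → dur=4, Σ=14 | A=load:t2 B=compute:t1 [tied]
step 3: L[3]=2 C[2]=7 → dur=7, Σ=21 | A=compute:t2 B=load:t3 [compute-bound]
step 4: C[3]=4 → dur=4, Σ=25 | A=idle B=compute:t3 [compute-only]

step 2: A=load:t2 B=compute:t1 [tied]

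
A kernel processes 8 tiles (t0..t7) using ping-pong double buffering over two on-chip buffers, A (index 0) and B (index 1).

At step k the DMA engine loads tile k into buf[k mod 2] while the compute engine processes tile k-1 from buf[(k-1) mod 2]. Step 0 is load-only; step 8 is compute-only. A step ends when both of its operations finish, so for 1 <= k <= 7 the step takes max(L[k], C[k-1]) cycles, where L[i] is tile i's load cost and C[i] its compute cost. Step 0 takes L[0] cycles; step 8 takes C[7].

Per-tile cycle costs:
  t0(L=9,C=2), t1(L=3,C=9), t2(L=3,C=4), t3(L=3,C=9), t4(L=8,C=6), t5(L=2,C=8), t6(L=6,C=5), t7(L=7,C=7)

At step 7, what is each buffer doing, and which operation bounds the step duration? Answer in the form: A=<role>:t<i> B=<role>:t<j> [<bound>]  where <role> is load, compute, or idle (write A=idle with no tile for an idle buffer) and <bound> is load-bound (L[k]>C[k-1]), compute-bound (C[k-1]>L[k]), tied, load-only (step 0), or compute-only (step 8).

step 7: A=compute:t6 B=load:t7 [load-bound]

[0] DMA t0→A (9c) ∥ CU idle ⇒ 9c, clock 9
[1] DMA t1→B (3c) ∥ CU A:t0 (2c) ⇒ 3c, clock 12
[2] DMA t2→A (3c) ∥ CU B:t1 (9c) ⇒ 9c, clock 21
[3] DMA t3→B (3c) ∥ CU A:t2 (4c) ⇒ 4c, clock 25
[4] DMA t4→A (8c) ∥ CU B:t3 (9c) ⇒ 9c, clock 34
[5] DMA t5→B (2c) ∥ CU A:t4 (6c) ⇒ 6c, clock 40
[6] DMA t6→A (6c) ∥ CU B:t5 (8c) ⇒ 8c, clock 48
[7] DMA t7→B (7c) ∥ CU A:t6 (5c) ⇒ 7c, clock 55
[8] DMA idle ∥ CU B:t7 (7c) ⇒ 7c, clock 62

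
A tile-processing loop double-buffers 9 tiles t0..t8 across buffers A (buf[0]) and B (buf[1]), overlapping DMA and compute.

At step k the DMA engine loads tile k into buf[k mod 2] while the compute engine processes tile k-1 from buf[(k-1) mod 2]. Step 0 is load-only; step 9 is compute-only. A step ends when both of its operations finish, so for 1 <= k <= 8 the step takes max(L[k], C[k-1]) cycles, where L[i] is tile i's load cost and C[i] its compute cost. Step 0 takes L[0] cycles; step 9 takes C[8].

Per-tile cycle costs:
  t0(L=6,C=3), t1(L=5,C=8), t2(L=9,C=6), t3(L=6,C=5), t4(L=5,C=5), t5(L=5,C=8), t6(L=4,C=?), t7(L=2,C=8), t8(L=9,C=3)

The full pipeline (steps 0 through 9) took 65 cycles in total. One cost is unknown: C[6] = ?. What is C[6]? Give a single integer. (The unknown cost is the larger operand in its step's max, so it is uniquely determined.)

step 0 = dur = L[0]=6 = 6
step 1 = dur = max(L[1]=5, C[0]=3) = 5
step 2 = dur = max(L[2]=9, C[1]=8) = 9
step 3 = dur = max(L[3]=6, C[2]=6) = 6
step 4 = dur = max(L[4]=5, C[3]=5) = 5
step 5 = dur = max(L[5]=5, C[4]=5) = 5
step 6 = dur = max(L[6]=4, C[5]=8) = 8
step 7 = dur = max(L[7]=2, C[6]=?) = C[6]  (unknown; binding)
step 8 = dur = max(L[8]=9, C[7]=8) = 9
step 9 = dur = C[8]=3 = 3
sum of known step durations = 56
dur[7] = total - known = 65 - 56 = 9
C[6] is the binding max in step 7, so C[6] = dur[7] = 9

C[6] = 9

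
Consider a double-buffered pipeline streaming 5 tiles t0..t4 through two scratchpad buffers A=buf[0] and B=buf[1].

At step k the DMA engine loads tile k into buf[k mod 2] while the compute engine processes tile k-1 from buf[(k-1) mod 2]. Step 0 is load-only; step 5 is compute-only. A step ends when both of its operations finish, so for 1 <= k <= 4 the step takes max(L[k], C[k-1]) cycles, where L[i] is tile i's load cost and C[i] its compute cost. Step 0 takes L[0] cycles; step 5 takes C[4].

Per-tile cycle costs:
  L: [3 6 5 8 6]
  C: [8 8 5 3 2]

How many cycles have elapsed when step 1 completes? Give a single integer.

end_cycle[1] = 11

step 0: L[0]=3 → dur=3, Σ=3 | A=load:t0 B=idle [load-only]
step 1: L[1]=6 C[0]=8 → dur=8, Σ=11 | A=compute:t0 B=load:t1 [compute-bound]
step 2: L[2]=5 C[1]=8 → dur=8, Σ=19 | A=load:t2 B=compute:t1 [compute-bound]
step 3: L[3]=8 C[2]=5 → dur=8, Σ=27 | A=compute:t2 B=load:t3 [load-bound]
step 4: L[4]=6 C[3]=3 → dur=6, Σ=33 | A=load:t4 B=compute:t3 [load-bound]
step 5: C[4]=2 → dur=2, Σ=35 | A=compute:t4 B=idle [compute-only]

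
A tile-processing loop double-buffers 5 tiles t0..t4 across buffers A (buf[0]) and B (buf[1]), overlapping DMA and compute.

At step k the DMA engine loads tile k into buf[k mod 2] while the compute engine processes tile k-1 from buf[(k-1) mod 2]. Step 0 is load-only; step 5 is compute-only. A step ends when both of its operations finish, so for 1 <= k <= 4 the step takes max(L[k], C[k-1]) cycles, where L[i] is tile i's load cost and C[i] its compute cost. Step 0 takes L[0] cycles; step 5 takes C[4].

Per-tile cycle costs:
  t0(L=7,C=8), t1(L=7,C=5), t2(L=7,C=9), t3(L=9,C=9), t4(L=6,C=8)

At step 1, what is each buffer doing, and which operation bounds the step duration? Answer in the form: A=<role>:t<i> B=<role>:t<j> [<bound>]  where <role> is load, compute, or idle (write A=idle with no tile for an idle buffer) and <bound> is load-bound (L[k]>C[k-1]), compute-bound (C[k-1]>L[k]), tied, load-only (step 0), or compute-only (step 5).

step 1: A=compute:t0 B=load:t1 [compute-bound]

step 0: L[0]=7 → dur=7, Σ=7 | A=load:t0 B=idle [load-only]
step 1: L[1]=7 C[0]=8 → dur=8, Σ=15 | A=compute:t0 B=load:t1 [compute-bound]
step 2: L[2]=7 C[1]=5 → dur=7, Σ=22 | A=load:t2 B=compute:t1 [load-bound]
step 3: L[3]=9 C[2]=9 → dur=9, Σ=31 | A=compute:t2 B=load:t3 [tied]
step 4: L[4]=6 C[3]=9 → dur=9, Σ=40 | A=load:t4 B=compute:t3 [compute-bound]
step 5: C[4]=8 → dur=8, Σ=48 | A=compute:t4 B=idle [compute-only]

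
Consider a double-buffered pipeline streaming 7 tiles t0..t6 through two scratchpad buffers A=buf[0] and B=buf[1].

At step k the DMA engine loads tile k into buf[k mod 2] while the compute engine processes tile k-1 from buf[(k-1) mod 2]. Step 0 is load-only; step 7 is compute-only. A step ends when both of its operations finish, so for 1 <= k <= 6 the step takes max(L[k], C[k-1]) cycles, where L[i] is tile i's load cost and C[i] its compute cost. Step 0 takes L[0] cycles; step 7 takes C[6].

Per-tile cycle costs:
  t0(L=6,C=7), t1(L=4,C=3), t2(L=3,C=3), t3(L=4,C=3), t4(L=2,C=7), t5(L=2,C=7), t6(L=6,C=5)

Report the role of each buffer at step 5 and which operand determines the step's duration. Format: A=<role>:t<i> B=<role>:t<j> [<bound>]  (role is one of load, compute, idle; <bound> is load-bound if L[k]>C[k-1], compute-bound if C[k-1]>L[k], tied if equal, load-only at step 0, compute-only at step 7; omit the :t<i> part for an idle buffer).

step 0: L[0]=6 → dur=6, Σ=6 | A=load:t0 B=idle [load-only]
step 1: L[1]=4 C[0]=7 → dur=7, Σ=13 | A=compute:t0 B=load:t1 [compute-bound]
step 2: L[2]=3 C[1]=3 → dur=3, Σ=16 | A=load:t2 B=compute:t1 [tied]
step 3: L[3]=4 C[2]=3 → dur=4, Σ=20 | A=compute:t2 B=load:t3 [load-bound]
step 4: L[4]=2 C[3]=3 → dur=3, Σ=23 | A=load:t4 B=compute:t3 [compute-bound]
step 5: L[5]=2 C[4]=7 → dur=7, Σ=30 | A=compute:t4 B=load:t5 [compute-bound]
step 6: L[6]=6 C[5]=7 → dur=7, Σ=37 | A=load:t6 B=compute:t5 [compute-bound]
step 7: C[6]=5 → dur=5, Σ=42 | A=compute:t6 B=idle [compute-only]

step 5: A=compute:t4 B=load:t5 [compute-bound]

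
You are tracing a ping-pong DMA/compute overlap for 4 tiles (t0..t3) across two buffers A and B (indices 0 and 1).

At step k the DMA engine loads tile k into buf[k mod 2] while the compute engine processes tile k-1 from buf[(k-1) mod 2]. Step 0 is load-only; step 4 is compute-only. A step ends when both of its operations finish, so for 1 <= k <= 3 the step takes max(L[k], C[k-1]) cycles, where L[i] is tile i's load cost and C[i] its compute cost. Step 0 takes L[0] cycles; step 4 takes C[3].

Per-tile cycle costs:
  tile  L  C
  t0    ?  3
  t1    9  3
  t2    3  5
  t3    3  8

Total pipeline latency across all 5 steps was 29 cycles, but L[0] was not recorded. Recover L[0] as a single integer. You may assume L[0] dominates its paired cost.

L[0] = 4

step 0 → dur = L[0]=? = L[0]  (unknown; binding)
step 1 → dur = max(L[1]=9, C[0]=3) = 9
step 2 → dur = max(L[2]=3, C[1]=3) = 3
step 3 → dur = max(L[3]=3, C[2]=5) = 5
step 4 → dur = C[3]=8 = 8
sum of known step durations = 25
dur[0] = total - known = 29 - 25 = 4
L[0] is the binding max in step 0, so L[0] = dur[0] = 4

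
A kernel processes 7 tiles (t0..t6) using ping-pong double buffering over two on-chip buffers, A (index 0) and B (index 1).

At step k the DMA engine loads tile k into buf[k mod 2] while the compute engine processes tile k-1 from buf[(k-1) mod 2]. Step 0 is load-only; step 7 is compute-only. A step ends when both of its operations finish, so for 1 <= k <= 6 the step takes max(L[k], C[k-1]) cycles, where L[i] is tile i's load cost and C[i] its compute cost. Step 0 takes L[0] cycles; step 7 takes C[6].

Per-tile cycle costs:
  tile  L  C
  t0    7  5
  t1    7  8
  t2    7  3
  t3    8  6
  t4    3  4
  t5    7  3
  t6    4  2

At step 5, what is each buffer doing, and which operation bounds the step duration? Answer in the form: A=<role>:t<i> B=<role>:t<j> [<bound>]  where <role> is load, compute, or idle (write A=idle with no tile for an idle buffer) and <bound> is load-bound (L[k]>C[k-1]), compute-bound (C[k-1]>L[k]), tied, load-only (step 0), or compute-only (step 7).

step 5: A=compute:t4 B=load:t5 [load-bound]

k=0 load=t0/7c comp=- wait=7 total=7
k=1 load=t1/7c comp=t0/5c wait=7 total=14
k=2 load=t2/7c comp=t1/8c wait=8 total=22
k=3 load=t3/8c comp=t2/3c wait=8 total=30
k=4 load=t4/3c comp=t3/6c wait=6 total=36
k=5 load=t5/7c comp=t4/4c wait=7 total=43
k=6 load=t6/4c comp=t5/3c wait=4 total=47
k=7 load=- comp=t6/2c wait=2 total=49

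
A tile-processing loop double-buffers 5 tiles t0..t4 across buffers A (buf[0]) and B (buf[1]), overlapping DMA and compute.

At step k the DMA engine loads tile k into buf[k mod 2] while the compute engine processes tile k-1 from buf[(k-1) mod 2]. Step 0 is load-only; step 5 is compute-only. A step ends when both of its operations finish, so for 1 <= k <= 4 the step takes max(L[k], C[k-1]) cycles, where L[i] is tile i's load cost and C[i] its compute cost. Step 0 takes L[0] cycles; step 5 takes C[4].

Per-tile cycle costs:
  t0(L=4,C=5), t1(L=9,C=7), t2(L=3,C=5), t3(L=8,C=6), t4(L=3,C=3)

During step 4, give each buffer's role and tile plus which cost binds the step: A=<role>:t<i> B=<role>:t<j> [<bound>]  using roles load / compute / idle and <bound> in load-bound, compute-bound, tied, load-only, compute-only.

step 4: A=load:t4 B=compute:t3 [compute-bound]

k=0 load=t0/4c comp=- wait=4 total=4
k=1 load=t1/9c comp=t0/5c wait=9 total=13
k=2 load=t2/3c comp=t1/7c wait=7 total=20
k=3 load=t3/8c comp=t2/5c wait=8 total=28
k=4 load=t4/3c comp=t3/6c wait=6 total=34
k=5 load=- comp=t4/3c wait=3 total=37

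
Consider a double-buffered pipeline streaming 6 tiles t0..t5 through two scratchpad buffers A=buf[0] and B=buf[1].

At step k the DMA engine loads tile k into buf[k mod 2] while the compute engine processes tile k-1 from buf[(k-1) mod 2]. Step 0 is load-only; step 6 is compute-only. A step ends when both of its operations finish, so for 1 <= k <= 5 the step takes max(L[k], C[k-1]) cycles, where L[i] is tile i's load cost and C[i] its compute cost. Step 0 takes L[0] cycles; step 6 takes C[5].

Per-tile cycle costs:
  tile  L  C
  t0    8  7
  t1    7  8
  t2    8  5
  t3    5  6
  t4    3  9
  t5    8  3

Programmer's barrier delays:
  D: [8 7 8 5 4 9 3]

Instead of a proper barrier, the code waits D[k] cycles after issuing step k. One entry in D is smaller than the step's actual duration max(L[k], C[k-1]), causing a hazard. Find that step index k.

step 0: need L[0]=8 = 8; D[0]=8 ok
step 1: need max(L[1]=7,C[0]=7) = 7; D[1]=7 ok
step 2: need max(L[2]=8,C[1]=8) = 8; D[2]=8 ok
step 3: need max(L[3]=5,C[2]=5) = 5; D[3]=5 ok
step 4: need max(L[4]=3,C[3]=6) = 6; D[4]=4 SHORT
step 5: need max(L[5]=8,C[4]=9) = 9; D[5]=9 ok
step 6: need C[5]=3 = 3; D[6]=3 ok

hazard at step 4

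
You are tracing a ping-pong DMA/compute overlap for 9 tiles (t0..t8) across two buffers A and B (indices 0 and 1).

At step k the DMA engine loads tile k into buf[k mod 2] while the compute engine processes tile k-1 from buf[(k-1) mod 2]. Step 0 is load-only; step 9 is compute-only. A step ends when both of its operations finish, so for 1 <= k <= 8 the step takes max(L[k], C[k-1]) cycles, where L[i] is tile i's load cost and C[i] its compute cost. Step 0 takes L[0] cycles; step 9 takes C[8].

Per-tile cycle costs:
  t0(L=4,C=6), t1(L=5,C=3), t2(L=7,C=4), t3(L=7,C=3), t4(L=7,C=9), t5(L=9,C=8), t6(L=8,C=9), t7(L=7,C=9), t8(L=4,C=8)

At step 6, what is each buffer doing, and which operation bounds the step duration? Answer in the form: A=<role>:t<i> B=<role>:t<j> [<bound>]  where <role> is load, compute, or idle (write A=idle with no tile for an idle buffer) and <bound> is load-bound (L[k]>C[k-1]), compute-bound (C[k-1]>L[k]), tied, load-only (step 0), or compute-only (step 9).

step 6: A=load:t6 B=compute:t5 [tied]

[0] DMA t0→A (4c) ∥ CU idle ⇒ 4c, clock 4
[1] DMA t1→B (5c) ∥ CU A:t0 (6c) ⇒ 6c, clock 10
[2] DMA t2→A (7c) ∥ CU B:t1 (3c) ⇒ 7c, clock 17
[3] DMA t3→B (7c) ∥ CU A:t2 (4c) ⇒ 7c, clock 24
[4] DMA t4→A (7c) ∥ CU B:t3 (3c) ⇒ 7c, clock 31
[5] DMA t5→B (9c) ∥ CU A:t4 (9c) ⇒ 9c, clock 40
[6] DMA t6→A (8c) ∥ CU B:t5 (8c) ⇒ 8c, clock 48
[7] DMA t7→B (7c) ∥ CU A:t6 (9c) ⇒ 9c, clock 57
[8] DMA t8→A (4c) ∥ CU B:t7 (9c) ⇒ 9c, clock 66
[9] DMA idle ∥ CU A:t8 (8c) ⇒ 8c, clock 74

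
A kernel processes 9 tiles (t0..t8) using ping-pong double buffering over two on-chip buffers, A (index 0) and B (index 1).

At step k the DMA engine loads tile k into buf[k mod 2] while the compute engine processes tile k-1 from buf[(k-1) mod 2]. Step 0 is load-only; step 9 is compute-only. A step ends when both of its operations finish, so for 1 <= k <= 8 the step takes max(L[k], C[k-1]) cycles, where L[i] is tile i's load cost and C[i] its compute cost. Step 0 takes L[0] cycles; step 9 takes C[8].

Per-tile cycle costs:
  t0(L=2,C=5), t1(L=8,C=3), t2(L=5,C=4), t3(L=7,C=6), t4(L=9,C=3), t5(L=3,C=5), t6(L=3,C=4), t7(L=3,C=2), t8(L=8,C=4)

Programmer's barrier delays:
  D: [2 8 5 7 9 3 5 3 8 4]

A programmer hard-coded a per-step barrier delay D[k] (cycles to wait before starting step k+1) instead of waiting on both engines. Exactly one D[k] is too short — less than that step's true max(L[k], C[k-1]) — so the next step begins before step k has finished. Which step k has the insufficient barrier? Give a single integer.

hazard at step 7

k=0 barrier L[0]=2→2c, D[0]=2 ok
k=1 barrier max(L[1]=8,C[0]=5)→8c, D[1]=8 ok
k=2 barrier max(L[2]=5,C[1]=3)→5c, D[2]=5 ok
k=3 barrier max(L[3]=7,C[2]=4)→7c, D[3]=7 ok
k=4 barrier max(L[4]=9,C[3]=6)→9c, D[4]=9 ok
k=5 barrier max(L[5]=3,C[4]=3)→3c, D[5]=3 ok
k=6 barrier max(L[6]=3,C[5]=5)→5c, D[6]=5 ok
k=7 barrier max(L[7]=3,C[6]=4)→4c, D[7]=3 SHORT
k=8 barrier max(L[8]=8,C[7]=2)→8c, D[8]=8 ok
k=9 barrier C[8]=4→4c, D[9]=4 ok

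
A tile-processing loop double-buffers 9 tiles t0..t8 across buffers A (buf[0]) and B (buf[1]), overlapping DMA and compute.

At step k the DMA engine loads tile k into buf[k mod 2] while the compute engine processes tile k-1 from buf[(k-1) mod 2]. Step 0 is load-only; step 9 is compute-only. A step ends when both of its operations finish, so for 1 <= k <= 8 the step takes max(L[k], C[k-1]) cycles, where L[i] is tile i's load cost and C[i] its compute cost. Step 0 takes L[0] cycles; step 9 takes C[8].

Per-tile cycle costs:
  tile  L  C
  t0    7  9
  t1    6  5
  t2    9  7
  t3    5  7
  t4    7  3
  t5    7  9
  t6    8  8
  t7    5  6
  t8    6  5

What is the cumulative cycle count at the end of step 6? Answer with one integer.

  0. 7=7c; end=7; A:t0 B:-
  1. max(6,9)=9c; end=16; A:t0 B:t1
  2. max(9,5)=9c; end=25; A:t2 B:t1
  3. max(5,7)=7c; end=32; A:t2 B:t3
  4. max(7,7)=7c; end=39; A:t4 B:t3
  5. max(7,3)=7c; end=46; A:t4 B:t5
  6. max(8,9)=9c; end=55; A:t6 B:t5
  7. max(5,8)=8c; end=63; A:t6 B:t7
  8. max(6,6)=6c; end=69; A:t8 B:t7
  9. 5=5c; end=74; A:t8 B:t7

end_cycle[6] = 55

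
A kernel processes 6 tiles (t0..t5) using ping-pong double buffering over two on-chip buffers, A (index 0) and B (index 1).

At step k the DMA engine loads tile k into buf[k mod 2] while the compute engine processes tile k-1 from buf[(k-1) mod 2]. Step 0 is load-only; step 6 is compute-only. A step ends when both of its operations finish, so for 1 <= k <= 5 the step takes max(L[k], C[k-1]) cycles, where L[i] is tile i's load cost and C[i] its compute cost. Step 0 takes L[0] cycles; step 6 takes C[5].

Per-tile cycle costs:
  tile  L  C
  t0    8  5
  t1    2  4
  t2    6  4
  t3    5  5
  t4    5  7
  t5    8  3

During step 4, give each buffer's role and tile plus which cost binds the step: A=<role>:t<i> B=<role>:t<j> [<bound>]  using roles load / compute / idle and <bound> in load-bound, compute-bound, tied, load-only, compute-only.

[0] DMA t0→A (8c) ∥ CU idle ⇒ 8c, clock 8
[1] DMA t1→B (2c) ∥ CU A:t0 (5c) ⇒ 5c, clock 13
[2] DMA t2→A (6c) ∥ CU B:t1 (4c) ⇒ 6c, clock 19
[3] DMA t3→B (5c) ∥ CU A:t2 (4c) ⇒ 5c, clock 24
[4] DMA t4→A (5c) ∥ CU B:t3 (5c) ⇒ 5c, clock 29
[5] DMA t5→B (8c) ∥ CU A:t4 (7c) ⇒ 8c, clock 37
[6] DMA idle ∥ CU B:t5 (3c) ⇒ 3c, clock 40

step 4: A=load:t4 B=compute:t3 [tied]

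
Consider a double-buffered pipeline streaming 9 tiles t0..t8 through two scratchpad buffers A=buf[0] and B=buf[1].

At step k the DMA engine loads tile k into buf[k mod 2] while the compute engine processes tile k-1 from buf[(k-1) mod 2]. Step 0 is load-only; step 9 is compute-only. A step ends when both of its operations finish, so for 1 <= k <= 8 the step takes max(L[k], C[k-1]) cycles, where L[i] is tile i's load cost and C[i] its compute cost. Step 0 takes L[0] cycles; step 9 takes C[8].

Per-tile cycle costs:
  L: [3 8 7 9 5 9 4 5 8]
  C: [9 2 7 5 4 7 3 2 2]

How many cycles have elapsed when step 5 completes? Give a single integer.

step 0: L[0]=3 → dur=3, Σ=3 | A=load:t0 B=idle [load-only]
step 1: L[1]=8 C[0]=9 → dur=9, Σ=12 | A=compute:t0 B=load:t1 [compute-bound]
step 2: L[2]=7 C[1]=2 → dur=7, Σ=19 | A=load:t2 B=compute:t1 [load-bound]
step 3: L[3]=9 C[2]=7 → dur=9, Σ=28 | A=compute:t2 B=load:t3 [load-bound]
step 4: L[4]=5 C[3]=5 → dur=5, Σ=33 | A=load:t4 B=compute:t3 [tied]
step 5: L[5]=9 C[4]=4 → dur=9, Σ=42 | A=compute:t4 B=load:t5 [load-bound]
step 6: L[6]=4 C[5]=7 → dur=7, Σ=49 | A=load:t6 B=compute:t5 [compute-bound]
step 7: L[7]=5 C[6]=3 → dur=5, Σ=54 | A=compute:t6 B=load:t7 [load-bound]
step 8: L[8]=8 C[7]=2 → dur=8, Σ=62 | A=load:t8 B=compute:t7 [load-bound]
step 9: C[8]=2 → dur=2, Σ=64 | A=compute:t8 B=idle [compute-only]

end_cycle[5] = 42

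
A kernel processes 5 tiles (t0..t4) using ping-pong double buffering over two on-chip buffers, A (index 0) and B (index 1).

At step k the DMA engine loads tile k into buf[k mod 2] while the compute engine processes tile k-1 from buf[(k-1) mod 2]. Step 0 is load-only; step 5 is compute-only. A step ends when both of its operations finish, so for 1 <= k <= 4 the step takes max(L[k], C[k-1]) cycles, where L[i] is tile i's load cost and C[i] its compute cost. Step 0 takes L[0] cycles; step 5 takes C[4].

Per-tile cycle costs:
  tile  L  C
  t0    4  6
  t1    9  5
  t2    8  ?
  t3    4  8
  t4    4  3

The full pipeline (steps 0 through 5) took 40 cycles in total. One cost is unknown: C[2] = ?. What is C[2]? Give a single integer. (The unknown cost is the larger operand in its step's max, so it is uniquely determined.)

step 0 | dur = L[0]=4 = 4
step 1 | dur = max(L[1]=9, C[0]=6) = 9
step 2 | dur = max(L[2]=8, C[1]=5) = 8
step 3 | dur = max(L[3]=4, C[2]=?) = C[2]  (unknown; binding)
step 4 | dur = max(L[4]=4, C[3]=8) = 8
step 5 | dur = C[4]=3 = 3
sum of known step durations = 32
dur[3] = total - known = 40 - 32 = 8
C[2] is the binding max in step 3, so C[2] = dur[3] = 8

C[2] = 8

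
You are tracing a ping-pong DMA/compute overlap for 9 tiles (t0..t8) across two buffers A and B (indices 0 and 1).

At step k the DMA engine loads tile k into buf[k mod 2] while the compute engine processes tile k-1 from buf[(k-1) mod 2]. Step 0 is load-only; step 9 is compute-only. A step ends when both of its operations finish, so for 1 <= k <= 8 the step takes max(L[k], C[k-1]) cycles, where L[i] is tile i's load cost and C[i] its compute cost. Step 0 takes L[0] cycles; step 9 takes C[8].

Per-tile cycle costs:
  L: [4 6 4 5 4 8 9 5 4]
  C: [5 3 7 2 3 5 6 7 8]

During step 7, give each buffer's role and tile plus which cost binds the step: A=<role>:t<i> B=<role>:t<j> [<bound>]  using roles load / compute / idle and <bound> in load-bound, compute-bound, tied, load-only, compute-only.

step 7: A=compute:t6 B=load:t7 [compute-bound]

step 0: L[0]=4 → dur=4, Σ=4 | A=load:t0 B=idle [load-only]
step 1: L[1]=6 C[0]=5 → dur=6, Σ=10 | A=compute:t0 B=load:t1 [load-bound]
step 2: L[2]=4 C[1]=3 → dur=4, Σ=14 | A=load:t2 B=compute:t1 [load-bound]
step 3: L[3]=5 C[2]=7 → dur=7, Σ=21 | A=compute:t2 B=load:t3 [compute-bound]
step 4: L[4]=4 C[3]=2 → dur=4, Σ=25 | A=load:t4 B=compute:t3 [load-bound]
step 5: L[5]=8 C[4]=3 → dur=8, Σ=33 | A=compute:t4 B=load:t5 [load-bound]
step 6: L[6]=9 C[5]=5 → dur=9, Σ=42 | A=load:t6 B=compute:t5 [load-bound]
step 7: L[7]=5 C[6]=6 → dur=6, Σ=48 | A=compute:t6 B=load:t7 [compute-bound]
step 8: L[8]=4 C[7]=7 → dur=7, Σ=55 | A=load:t8 B=compute:t7 [compute-bound]
step 9: C[8]=8 → dur=8, Σ=63 | A=compute:t8 B=idle [compute-only]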